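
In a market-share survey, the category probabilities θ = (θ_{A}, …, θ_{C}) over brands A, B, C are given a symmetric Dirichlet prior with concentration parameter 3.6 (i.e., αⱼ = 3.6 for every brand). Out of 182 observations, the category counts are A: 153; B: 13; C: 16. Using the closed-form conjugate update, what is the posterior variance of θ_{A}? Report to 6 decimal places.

0.000787

The Dirichlet prior is conjugate to the Multinomial likelihood: each posterior αⱼ = prior αⱼ + observed count nⱼ.
Posterior concentration: (156.6, 16.6, 19.6), total = 192.8.
Var[θ_j] = α_j(Σα−α_j)/((Σα)²(Σα+1)) = 156.6·36.2/(192.8²·193.8) = 0.000787.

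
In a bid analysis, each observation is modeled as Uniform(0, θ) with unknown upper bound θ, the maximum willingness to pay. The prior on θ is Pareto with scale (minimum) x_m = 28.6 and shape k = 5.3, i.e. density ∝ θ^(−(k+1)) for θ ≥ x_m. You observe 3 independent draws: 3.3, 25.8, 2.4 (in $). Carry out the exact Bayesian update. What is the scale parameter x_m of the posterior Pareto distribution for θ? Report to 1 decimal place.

A Pareto(scale x_m, shape k) prior on the upper bound θ of Uniform(0, θ) is conjugate: posterior is Pareto(max(x_m, max xᵢ), k + n).
Sample maximum = 25.8; prior scale x_m = 28.6 → posterior scale = max = 28.6.
Posterior shape = 5.3 + 3 = 8.3.
Posterior scale x_m = 28.6.

28.6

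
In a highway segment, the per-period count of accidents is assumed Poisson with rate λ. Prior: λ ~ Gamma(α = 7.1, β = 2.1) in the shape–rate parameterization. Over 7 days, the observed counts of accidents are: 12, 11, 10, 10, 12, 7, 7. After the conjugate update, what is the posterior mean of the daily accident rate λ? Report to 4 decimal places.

With a Gamma(shape α, rate β) prior, the Poisson likelihood is conjugate: the posterior is Gamma(α + ΣXᵢ, β + n).
Sum of counts S = 69 over n = 7 days.
Posterior: Gamma(α+S, β+n) = Gamma(7.1+69, 2.1+7) = Gamma(76.1, 9.1).
Posterior mean = α/β = 76.1/9.1 = 8.3626.

8.3626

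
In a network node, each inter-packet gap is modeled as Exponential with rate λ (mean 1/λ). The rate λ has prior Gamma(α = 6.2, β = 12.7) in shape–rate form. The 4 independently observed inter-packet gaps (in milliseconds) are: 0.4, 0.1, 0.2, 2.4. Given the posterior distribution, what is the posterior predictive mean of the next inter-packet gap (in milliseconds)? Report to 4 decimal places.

With a Gamma(shape α, rate β) prior on the exponential rate λ, the posterior after n observations with total T = Σxᵢ is Gamma(α+n, β+T).
Sum of observations T = 3.1 milliseconds; n = 4.
Posterior: Gamma(6.2+4, 12.7+3.1) = Gamma(10.2, 15.8).
The predictive distribution for the next observation is Lomax; its mean is β/(α−1) = 15.8/9.2 = 1.7174.

1.7174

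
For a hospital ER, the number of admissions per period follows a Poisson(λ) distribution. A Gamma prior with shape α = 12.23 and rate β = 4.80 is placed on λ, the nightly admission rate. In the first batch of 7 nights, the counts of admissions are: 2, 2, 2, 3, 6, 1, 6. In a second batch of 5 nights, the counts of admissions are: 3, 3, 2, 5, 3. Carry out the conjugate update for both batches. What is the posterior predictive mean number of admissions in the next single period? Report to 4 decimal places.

With a Gamma(shape α, rate β) prior, the Poisson likelihood is conjugate: the posterior is Gamma(α + ΣXᵢ, β + n).
Batch 1: sum of counts S = 22 over n = 7 nights.
After batch 1: Gamma(α+S, β+n) = Gamma(12.23+22, 4.80+7) = Gamma(34.23, 11.80).
Batch 2: sum of counts S = 16 over n = 5 nights.
After batch 2: Gamma(α+S, β+n) = Gamma(34.23+16, 11.80+5) = Gamma(50.23, 16.80).
The predictive distribution for one future period is NegBinom with mean α/β = 2.9899.

2.9899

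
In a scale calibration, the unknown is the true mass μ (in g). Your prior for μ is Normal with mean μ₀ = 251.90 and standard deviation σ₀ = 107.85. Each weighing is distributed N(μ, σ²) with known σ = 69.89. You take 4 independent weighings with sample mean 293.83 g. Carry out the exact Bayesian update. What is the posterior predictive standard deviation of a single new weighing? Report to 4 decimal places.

77.3934

For Normal data with known variance σ², a Normal(μ₀, σ₀²) prior on μ is conjugate. Posterior precision = 1/σ₀² + n/σ²; posterior mean is the precision-weighted average of μ₀ and x̄.
σ₀² = 107.85² = 11631.6225, σ² = 69.89² = 4884.6121; σ² + n·σ₀² = 4884.6121 + 4·11631.6225 = 51411.1021.
Posterior precision = 1/σ₀² + n/σ² = 1/11631.6225 + 4/4884.6121 = (σ² + n·σ₀²)/(σ₀²σ²) = 51411.1021/(11631.6225·4884.6121); posterior variance σₙ² = σ₀²σ²/(σ² + n·σ₀²) = 11631.6225·4884.6121/51411.1021 = 1105.130248.
Predictive variance for one new observation = σₙ² + σ² = 11631.6225·4884.6121/51411.1021 + 4884.6121 = σ²·(σ₀² + 51411.1021)/51411.1021 = 4884.6121·63042.7246/51411.1021 = 5989.742348; SD = √(4884.6121·63042.7246/51411.1021) = 77.3934.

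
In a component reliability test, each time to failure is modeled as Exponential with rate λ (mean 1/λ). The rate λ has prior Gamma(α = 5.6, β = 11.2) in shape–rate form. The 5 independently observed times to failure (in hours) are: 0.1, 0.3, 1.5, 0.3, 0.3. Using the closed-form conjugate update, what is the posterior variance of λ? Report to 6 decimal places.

0.056476

With a Gamma(shape α, rate β) prior on the exponential rate λ, the posterior after n observations with total T = Σxᵢ is Gamma(α+n, β+T).
Sum of observations T = 2.5 hours; n = 5.
Posterior: Gamma(5.6+5, 11.2+2.5) = Gamma(10.6, 13.7).
Var = α/β² = 0.056476.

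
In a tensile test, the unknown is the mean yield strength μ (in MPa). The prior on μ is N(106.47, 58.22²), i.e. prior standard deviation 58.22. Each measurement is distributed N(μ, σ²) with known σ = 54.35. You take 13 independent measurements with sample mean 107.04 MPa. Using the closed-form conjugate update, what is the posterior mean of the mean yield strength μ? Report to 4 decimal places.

107.0042

For Normal data with known variance σ², a Normal(μ₀, σ₀²) prior on μ is conjugate. Posterior precision = 1/σ₀² + n/σ²; posterior mean is the precision-weighted average of μ₀ and x̄.
n·x̄ = 13·107.04 = 1391.52.
σ₀² = 58.22² = 3389.5684, σ² = 54.35² = 2953.9225; σ² + n·σ₀² = 2953.9225 + 13·3389.5684 = 47018.3117.
Posterior mean = (μ₀/σ₀² + n·x̄/σ²)/(1/σ₀² + n/σ²) = (σ²·μ₀ + σ₀²·n·x̄)/(σ² + n·σ₀²) = (2953.9225·106.47 + 3389.5684·1391.52)/47018.3117 = 5031156.348543/47018.3117 = 107.0042.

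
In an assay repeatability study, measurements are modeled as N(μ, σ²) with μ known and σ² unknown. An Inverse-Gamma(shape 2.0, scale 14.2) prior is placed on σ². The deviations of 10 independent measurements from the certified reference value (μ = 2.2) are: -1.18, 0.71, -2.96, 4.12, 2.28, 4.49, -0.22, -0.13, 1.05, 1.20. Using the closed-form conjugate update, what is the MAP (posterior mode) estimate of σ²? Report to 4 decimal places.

5.2499

With known mean μ and an Inverse-Gamma(α, β) prior on σ², the Normal likelihood is conjugate: posterior is Inv-Gamma(α + n/2, β + Σ(xᵢ−μ)²/2).
Σ(xᵢ−μ)² = (-1.18)² + (0.71)² + (-2.96)² + (4.12)² + (2.28)² + (4.49)² + (-0.22)² + (-0.13)² + (1.05)² + (1.20)² = 55.5988.
Posterior: Inv-Gamma(2.0 + 10/2, 14.2 + 55.5988/2) = Inv-Gamma(7.00, 41.99940).
Mode = β/(α+1) = 41.99940/8.00 = 5.2499.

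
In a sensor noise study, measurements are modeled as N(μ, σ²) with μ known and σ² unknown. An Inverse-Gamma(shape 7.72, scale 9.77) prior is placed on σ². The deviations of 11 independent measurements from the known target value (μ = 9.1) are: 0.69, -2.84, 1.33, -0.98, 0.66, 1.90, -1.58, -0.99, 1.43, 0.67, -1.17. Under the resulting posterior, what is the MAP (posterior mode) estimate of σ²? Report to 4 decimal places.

1.4837

With known mean μ and an Inverse-Gamma(α, β) prior on σ², the Normal likelihood is conjugate: posterior is Inv-Gamma(α + n/2, β + Σ(xᵢ−μ)²/2).
Σ(xᵢ−μ)² = (0.69)² + (-2.84)² + (1.33)² + (-0.98)² + (0.66)² + (1.90)² + (-1.58)² + (-0.99)² + (1.43)² + (0.67)² + (-1.17)² = 22.6558.
Posterior: Inv-Gamma(7.72 + 11/2, 9.77 + 22.6558/2) = Inv-Gamma(13.22, 21.09790).
Mode = β/(α+1) = 21.09790/14.22 = 1.4837.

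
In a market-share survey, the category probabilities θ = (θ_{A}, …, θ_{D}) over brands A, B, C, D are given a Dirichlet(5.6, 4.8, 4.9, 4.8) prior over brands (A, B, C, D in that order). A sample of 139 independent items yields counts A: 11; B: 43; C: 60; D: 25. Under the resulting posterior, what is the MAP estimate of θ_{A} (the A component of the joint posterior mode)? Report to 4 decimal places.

0.1006

The Dirichlet prior is conjugate to the Multinomial likelihood: each posterior αⱼ = prior αⱼ + observed count nⱼ.
Posterior concentration: (16.6, 47.8, 64.9, 29.8), total = 159.1.
Joint mode component: (α_{A}−1)/(Σα−K) = 15.6/155.1 = 0.1006.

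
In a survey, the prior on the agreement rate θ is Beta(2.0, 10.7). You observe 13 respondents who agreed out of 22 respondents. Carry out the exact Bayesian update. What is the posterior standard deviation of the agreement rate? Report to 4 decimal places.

The Beta prior is conjugate to a Binomial/Bernoulli likelihood; the update adds successes to α and failures to β.
Posterior: Beta(α+k, β+n−k) = Beta(2.0+13, 10.7+9) = Beta(15.0, 19.7).
Var = αβ/((α+β)²(α+β+1)) = 15.0·19.7/(34.7²·35.7) = 0.00687433; SD = √0.00687433 = 0.0829.

0.0829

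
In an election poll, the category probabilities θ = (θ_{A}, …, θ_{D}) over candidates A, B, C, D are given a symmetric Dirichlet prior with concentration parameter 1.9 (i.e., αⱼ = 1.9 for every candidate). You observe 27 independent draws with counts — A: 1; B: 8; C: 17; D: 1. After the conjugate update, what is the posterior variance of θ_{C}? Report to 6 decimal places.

0.006962

The Dirichlet prior is conjugate to the Multinomial likelihood: each posterior αⱼ = prior αⱼ + observed count nⱼ.
Posterior concentration: (2.9, 9.9, 18.9, 2.9), total = 34.6.
Var[θ_j] = α_j(Σα−α_j)/((Σα)²(Σα+1)) = 18.9·15.7/(34.6²·35.6) = 0.006962.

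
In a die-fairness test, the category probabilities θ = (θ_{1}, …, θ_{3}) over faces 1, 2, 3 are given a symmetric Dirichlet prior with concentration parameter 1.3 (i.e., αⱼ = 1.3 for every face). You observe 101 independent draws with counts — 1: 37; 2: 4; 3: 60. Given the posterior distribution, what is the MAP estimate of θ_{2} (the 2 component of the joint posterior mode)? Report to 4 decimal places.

0.0422

The Dirichlet prior is conjugate to the Multinomial likelihood: each posterior αⱼ = prior αⱼ + observed count nⱼ.
Posterior concentration: (38.3, 5.3, 61.3), total = 104.9.
Joint mode component: (α_{2}−1)/(Σα−K) = 4.3/101.9 = 0.0422.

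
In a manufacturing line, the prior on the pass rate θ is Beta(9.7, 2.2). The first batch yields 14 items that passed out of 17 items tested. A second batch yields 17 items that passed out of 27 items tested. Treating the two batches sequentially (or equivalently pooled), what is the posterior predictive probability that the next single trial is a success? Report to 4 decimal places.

The Beta prior is conjugate to a Binomial/Bernoulli likelihood; the update adds successes to α and failures to β.
After batch 1: Beta(9.7+14, 2.2+3) = Beta(23.7, 5.2).
After batch 2: Beta(23.7+17, 5.2+10) = Beta(40.7, 15.2).
For a single future Bernoulli trial, P(success | data) = α/(α+β) = 0.7281.

0.7281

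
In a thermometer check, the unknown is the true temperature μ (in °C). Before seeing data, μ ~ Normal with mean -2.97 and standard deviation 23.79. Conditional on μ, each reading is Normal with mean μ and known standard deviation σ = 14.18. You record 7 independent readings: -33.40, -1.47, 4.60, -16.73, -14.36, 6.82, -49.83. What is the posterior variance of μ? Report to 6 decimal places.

27.337173

For Normal data with known variance σ², a Normal(μ₀, σ₀²) prior on μ is conjugate. Posterior precision = 1/σ₀² + n/σ²; posterior mean is the precision-weighted average of μ₀ and x̄.
σ₀² = 23.79² = 565.9641, σ² = 14.18² = 201.0724; σ² + n·σ₀² = 201.0724 + 7·565.9641 = 4162.8211.
Posterior precision = 1/σ₀² + n/σ² = 1/565.9641 + 7/201.0724 = (σ² + n·σ₀²)/(σ₀²σ²) = 4162.8211/(565.9641·201.0724); posterior variance σₙ² = σ₀²σ²/(σ² + n·σ₀²) = 565.9641·201.0724/4162.8211 = 27.337173.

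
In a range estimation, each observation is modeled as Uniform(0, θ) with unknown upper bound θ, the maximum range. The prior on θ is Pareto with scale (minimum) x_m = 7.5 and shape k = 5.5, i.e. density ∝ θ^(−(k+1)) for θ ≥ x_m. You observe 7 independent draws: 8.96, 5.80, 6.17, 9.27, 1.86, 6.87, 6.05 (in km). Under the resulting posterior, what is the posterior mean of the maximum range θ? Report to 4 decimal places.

A Pareto(scale x_m, shape k) prior on the upper bound θ of Uniform(0, θ) is conjugate: posterior is Pareto(max(x_m, max xᵢ), k + n).
Sample maximum = 9.27; prior scale x_m = 7.5 → posterior scale = max = 9.27.
Posterior shape = 5.5 + 7 = 12.5.
E[θ|data] = k·x_m/(k−1) = 12.5·9.27/11.5 = 10.0761.

10.0761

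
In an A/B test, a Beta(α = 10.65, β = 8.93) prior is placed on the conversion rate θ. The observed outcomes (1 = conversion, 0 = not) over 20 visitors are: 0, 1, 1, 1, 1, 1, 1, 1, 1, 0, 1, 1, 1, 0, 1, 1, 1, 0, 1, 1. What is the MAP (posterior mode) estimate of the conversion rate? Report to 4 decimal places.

0.6825

The Beta prior is conjugate to a Binomial/Bernoulli likelihood; the update adds successes to α and failures to β.
Posterior: Beta(α+k, β+n−k) = Beta(10.65+16, 8.93+4) = Beta(26.65, 12.93).
Mode of Beta(a,b) for a,b>1 is (a−1)/(a+b−2) = 25.65/37.58 = 0.6825.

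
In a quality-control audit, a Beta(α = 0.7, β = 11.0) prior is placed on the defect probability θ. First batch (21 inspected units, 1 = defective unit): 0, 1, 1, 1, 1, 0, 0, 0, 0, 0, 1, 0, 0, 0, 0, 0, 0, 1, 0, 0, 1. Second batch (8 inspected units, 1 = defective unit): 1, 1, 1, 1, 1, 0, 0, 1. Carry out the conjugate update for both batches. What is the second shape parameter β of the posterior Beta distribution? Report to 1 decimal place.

The Beta prior is conjugate to a Binomial/Bernoulli likelihood; the update adds successes to α and failures to β.
After batch 1: Beta(0.7+7, 11.0+14) = Beta(7.7, 25.0).
After batch 2: Beta(7.7+6, 25.0+2) = Beta(13.7, 27.0).
Posterior β = 27.0.

27.0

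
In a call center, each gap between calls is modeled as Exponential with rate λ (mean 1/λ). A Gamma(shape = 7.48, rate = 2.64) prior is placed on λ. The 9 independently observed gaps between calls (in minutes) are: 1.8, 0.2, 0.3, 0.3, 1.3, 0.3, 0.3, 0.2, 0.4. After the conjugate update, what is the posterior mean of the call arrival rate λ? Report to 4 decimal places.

2.1292

With a Gamma(shape α, rate β) prior on the exponential rate λ, the posterior after n observations with total T = Σxᵢ is Gamma(α+n, β+T).
Sum of observations T = 5.1 minutes; n = 9.
Posterior: Gamma(7.48+9, 2.64+5.1) = Gamma(16.48, 7.74).
Posterior mean of λ = α/β = 16.48/7.74 = 2.1292.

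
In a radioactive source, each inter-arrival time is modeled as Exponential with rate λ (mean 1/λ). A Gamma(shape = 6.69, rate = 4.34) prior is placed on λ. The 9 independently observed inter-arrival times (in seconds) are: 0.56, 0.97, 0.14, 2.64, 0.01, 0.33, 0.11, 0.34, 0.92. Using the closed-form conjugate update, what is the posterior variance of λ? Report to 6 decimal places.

0.146185

With a Gamma(shape α, rate β) prior on the exponential rate λ, the posterior after n observations with total T = Σxᵢ is Gamma(α+n, β+T).
Sum of observations T = 6.02 seconds; n = 9.
Posterior: Gamma(6.69+9, 4.34+6.02) = Gamma(15.69, 10.36).
Var = α/β² = 0.146185.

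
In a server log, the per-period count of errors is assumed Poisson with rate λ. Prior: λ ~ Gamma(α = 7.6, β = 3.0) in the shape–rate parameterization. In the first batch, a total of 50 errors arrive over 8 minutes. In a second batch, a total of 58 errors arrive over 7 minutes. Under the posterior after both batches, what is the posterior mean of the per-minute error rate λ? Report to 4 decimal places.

With a Gamma(shape α, rate β) prior, the Poisson likelihood is conjugate: the posterior is Gamma(α + ΣXᵢ, β + n).
After batch 1: Gamma(α+S, β+n) = Gamma(7.6+50, 3.0+8) = Gamma(57.6, 11.0).
After batch 2: Gamma(α+S, β+n) = Gamma(57.6+58, 11.0+7) = Gamma(115.6, 18.0).
Posterior mean = α/β = 115.6/18.0 = 6.4222.

6.4222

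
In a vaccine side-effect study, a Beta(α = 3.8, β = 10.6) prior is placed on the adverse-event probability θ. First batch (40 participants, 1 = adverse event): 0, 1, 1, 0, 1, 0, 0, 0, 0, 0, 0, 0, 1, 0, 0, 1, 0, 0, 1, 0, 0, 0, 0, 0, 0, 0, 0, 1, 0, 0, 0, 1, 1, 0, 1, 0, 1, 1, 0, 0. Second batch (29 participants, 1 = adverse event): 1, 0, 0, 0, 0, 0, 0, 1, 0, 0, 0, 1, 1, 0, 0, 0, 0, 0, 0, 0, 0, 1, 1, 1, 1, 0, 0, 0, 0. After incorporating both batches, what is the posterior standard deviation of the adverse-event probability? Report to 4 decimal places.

The Beta prior is conjugate to a Binomial/Bernoulli likelihood; the update adds successes to α and failures to β.
After batch 1: Beta(3.8+12, 10.6+28) = Beta(15.8, 38.6).
After batch 2: Beta(15.8+8, 38.6+21) = Beta(23.8, 59.6).
Var = αβ/((α+β)²(α+β+1)) = 23.8·59.6/(83.4²·84.4) = 0.00241629; SD = √0.00241629 = 0.0492.

0.0492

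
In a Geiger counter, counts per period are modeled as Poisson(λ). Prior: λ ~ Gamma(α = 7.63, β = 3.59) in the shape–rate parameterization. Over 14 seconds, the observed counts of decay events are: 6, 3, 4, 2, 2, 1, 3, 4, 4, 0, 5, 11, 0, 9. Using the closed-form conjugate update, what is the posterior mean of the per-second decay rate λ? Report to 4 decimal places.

3.5037

With a Gamma(shape α, rate β) prior, the Poisson likelihood is conjugate: the posterior is Gamma(α + ΣXᵢ, β + n).
Sum of counts S = 54 over n = 14 seconds.
Posterior: Gamma(α+S, β+n) = Gamma(7.63+54, 3.59+14) = Gamma(61.63, 17.59).
Posterior mean = α/β = 61.63/17.59 = 3.5037.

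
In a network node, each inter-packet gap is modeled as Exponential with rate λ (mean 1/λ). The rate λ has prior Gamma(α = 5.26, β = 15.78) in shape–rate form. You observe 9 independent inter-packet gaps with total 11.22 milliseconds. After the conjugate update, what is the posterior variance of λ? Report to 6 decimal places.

0.019561

With a Gamma(shape α, rate β) prior on the exponential rate λ, the posterior after n observations with total T = Σxᵢ is Gamma(α+n, β+T).
Posterior: Gamma(5.26+9, 15.78+11.22) = Gamma(14.26, 27.00).
Var = α/β² = 0.019561.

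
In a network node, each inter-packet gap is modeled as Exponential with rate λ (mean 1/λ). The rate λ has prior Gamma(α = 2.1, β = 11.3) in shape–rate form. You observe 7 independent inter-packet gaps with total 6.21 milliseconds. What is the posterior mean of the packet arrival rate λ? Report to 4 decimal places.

With a Gamma(shape α, rate β) prior on the exponential rate λ, the posterior after n observations with total T = Σxᵢ is Gamma(α+n, β+T).
Posterior: Gamma(2.1+7, 11.3+6.21) = Gamma(9.1, 17.51).
Posterior mean of λ = α/β = 9.1/17.51 = 0.5197.

0.5197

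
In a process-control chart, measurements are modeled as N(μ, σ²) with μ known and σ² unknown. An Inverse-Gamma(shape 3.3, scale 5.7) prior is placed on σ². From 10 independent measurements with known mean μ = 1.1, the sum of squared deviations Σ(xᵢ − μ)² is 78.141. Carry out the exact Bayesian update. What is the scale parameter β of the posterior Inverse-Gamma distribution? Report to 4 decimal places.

44.7705

With known mean μ and an Inverse-Gamma(α, β) prior on σ², the Normal likelihood is conjugate: posterior is Inv-Gamma(α + n/2, β + Σ(xᵢ−μ)²/2).
Posterior: Inv-Gamma(3.3 + 10/2, 5.7 + 78.141/2) = Inv-Gamma(8.30, 44.7705).
Posterior β = 44.7705.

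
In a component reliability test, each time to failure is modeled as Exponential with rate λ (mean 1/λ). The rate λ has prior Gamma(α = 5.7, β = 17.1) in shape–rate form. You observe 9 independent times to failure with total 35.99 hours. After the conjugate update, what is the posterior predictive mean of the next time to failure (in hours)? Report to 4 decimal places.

With a Gamma(shape α, rate β) prior on the exponential rate λ, the posterior after n observations with total T = Σxᵢ is Gamma(α+n, β+T).
Posterior: Gamma(5.7+9, 17.1+35.99) = Gamma(14.7, 53.09).
The predictive distribution for the next observation is Lomax; its mean is β/(α−1) = 53.09/13.7 = 3.8752.

3.8752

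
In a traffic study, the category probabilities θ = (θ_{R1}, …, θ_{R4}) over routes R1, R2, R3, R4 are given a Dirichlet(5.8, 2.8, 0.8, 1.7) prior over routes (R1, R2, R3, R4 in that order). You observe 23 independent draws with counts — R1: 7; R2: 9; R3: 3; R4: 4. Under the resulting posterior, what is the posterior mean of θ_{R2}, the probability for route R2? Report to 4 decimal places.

0.3460

The Dirichlet prior is conjugate to the Multinomial likelihood: each posterior αⱼ = prior αⱼ + observed count nⱼ.
Posterior concentration: (12.8, 11.8, 3.8, 5.7), total = 34.1.
E[θ_{R2}|data] = α_{R2}/Σα = 11.8/34.1 = 0.3460.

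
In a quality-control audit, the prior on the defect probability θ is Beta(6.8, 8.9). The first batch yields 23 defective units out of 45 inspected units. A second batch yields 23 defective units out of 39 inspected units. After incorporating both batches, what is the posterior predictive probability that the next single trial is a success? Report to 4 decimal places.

The Beta prior is conjugate to a Binomial/Bernoulli likelihood; the update adds successes to α and failures to β.
After batch 1: Beta(6.8+23, 8.9+22) = Beta(29.8, 30.9).
After batch 2: Beta(29.8+23, 30.9+16) = Beta(52.8, 46.9).
For a single future Bernoulli trial, P(success | data) = α/(α+β) = 0.5296.

0.5296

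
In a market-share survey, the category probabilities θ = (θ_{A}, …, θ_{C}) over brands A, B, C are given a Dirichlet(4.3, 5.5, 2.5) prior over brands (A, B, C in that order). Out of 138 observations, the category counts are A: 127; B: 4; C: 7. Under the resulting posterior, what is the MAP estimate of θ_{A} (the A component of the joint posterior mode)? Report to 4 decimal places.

The Dirichlet prior is conjugate to the Multinomial likelihood: each posterior αⱼ = prior αⱼ + observed count nⱼ.
Posterior concentration: (131.3, 9.5, 9.5), total = 150.3.
Joint mode component: (α_{A}−1)/(Σα−K) = 130.3/147.3 = 0.8846.

0.8846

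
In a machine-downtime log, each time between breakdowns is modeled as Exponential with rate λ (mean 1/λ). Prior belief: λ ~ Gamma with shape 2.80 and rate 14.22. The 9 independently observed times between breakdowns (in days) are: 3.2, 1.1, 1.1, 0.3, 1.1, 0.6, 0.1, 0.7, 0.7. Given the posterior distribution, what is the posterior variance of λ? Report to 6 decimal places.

0.022075

With a Gamma(shape α, rate β) prior on the exponential rate λ, the posterior after n observations with total T = Σxᵢ is Gamma(α+n, β+T).
Sum of observations T = 8.9 days; n = 9.
Posterior: Gamma(2.80+9, 14.22+8.9) = Gamma(11.80, 23.12).
Var = α/β² = 0.022075.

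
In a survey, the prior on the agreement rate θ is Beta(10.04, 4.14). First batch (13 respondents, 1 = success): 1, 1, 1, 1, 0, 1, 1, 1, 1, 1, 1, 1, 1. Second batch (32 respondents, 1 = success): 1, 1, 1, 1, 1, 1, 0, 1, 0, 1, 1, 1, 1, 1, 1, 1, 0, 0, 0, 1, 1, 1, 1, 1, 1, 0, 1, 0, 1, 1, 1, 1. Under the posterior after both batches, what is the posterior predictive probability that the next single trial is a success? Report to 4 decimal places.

The Beta prior is conjugate to a Binomial/Bernoulli likelihood; the update adds successes to α and failures to β.
After batch 1: Beta(10.04+12, 4.14+1) = Beta(22.04, 5.14).
After batch 2: Beta(22.04+25, 5.14+7) = Beta(47.04, 12.14).
For a single future Bernoulli trial, P(success | data) = α/(α+β) = 0.7949.

0.7949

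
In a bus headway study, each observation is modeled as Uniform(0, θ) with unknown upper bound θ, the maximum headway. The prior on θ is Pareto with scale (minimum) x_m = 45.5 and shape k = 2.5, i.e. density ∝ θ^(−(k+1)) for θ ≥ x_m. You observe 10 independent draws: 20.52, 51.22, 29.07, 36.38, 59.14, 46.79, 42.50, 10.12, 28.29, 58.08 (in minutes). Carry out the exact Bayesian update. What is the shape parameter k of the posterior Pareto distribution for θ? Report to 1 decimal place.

A Pareto(scale x_m, shape k) prior on the upper bound θ of Uniform(0, θ) is conjugate: posterior is Pareto(max(x_m, max xᵢ), k + n).
Sample maximum = 59.14; prior scale x_m = 45.5 → posterior scale = max = 59.14.
Posterior shape = 2.5 + 10 = 12.5.
Posterior shape k = 12.5.

12.5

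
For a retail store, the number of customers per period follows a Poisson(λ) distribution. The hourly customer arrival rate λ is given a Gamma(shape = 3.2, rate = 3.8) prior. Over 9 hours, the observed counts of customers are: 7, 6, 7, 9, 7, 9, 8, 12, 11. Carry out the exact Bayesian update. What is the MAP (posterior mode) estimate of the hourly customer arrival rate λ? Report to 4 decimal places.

With a Gamma(shape α, rate β) prior, the Poisson likelihood is conjugate: the posterior is Gamma(α + ΣXᵢ, β + n).
Sum of counts S = 76 over n = 9 hours.
Posterior: Gamma(α+S, β+n) = Gamma(3.2+76, 3.8+9) = Gamma(79.2, 12.8).
Mode of Gamma(α,β) for α≥1 is (α−1)/β = 78.2/12.8 = 6.1094.

6.1094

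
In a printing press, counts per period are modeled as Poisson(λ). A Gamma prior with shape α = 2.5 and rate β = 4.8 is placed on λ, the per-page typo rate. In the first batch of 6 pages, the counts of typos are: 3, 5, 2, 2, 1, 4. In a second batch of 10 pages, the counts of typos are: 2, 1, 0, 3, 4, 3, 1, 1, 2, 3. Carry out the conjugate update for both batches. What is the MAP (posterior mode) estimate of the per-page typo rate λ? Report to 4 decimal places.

1.8510

With a Gamma(shape α, rate β) prior, the Poisson likelihood is conjugate: the posterior is Gamma(α + ΣXᵢ, β + n).
Batch 1: sum of counts S = 17 over n = 6 pages.
After batch 1: Gamma(α+S, β+n) = Gamma(2.5+17, 4.8+6) = Gamma(19.5, 10.8).
Batch 2: sum of counts S = 20 over n = 10 pages.
After batch 2: Gamma(α+S, β+n) = Gamma(19.5+20, 10.8+10) = Gamma(39.5, 20.8).
Mode of Gamma(α,β) for α≥1 is (α−1)/β = 38.5/20.8 = 1.8510.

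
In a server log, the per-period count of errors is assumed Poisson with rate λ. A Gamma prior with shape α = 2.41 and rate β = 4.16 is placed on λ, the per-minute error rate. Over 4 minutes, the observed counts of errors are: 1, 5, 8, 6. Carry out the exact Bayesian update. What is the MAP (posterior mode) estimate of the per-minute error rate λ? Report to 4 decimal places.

2.6238

With a Gamma(shape α, rate β) prior, the Poisson likelihood is conjugate: the posterior is Gamma(α + ΣXᵢ, β + n).
Sum of counts S = 20 over n = 4 minutes.
Posterior: Gamma(α+S, β+n) = Gamma(2.41+20, 4.16+4) = Gamma(22.41, 8.16).
Mode of Gamma(α,β) for α≥1 is (α−1)/β = 21.41/8.16 = 2.6238.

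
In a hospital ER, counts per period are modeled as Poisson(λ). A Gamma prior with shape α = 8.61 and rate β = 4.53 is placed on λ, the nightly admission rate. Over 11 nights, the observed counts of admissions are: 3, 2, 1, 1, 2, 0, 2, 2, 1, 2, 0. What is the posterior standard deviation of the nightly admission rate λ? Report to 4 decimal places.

0.3194

With a Gamma(shape α, rate β) prior, the Poisson likelihood is conjugate: the posterior is Gamma(α + ΣXᵢ, β + n).
Sum of counts S = 16 over n = 11 nights.
Posterior: Gamma(α+S, β+n) = Gamma(8.61+16, 4.53+11) = Gamma(24.61, 15.53).
SD = √α/β = √24.61/15.53 = 0.3194.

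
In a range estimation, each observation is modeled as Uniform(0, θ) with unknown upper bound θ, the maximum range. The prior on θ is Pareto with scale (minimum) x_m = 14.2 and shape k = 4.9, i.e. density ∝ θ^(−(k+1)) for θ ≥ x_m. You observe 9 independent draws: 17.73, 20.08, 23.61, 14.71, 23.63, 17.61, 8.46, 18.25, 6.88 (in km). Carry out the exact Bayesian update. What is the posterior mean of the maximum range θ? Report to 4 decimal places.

25.4618

A Pareto(scale x_m, shape k) prior on the upper bound θ of Uniform(0, θ) is conjugate: posterior is Pareto(max(x_m, max xᵢ), k + n).
Sample maximum = 23.63; prior scale x_m = 14.2 → posterior scale = max = 23.63.
Posterior shape = 4.9 + 9 = 13.9.
E[θ|data] = k·x_m/(k−1) = 13.9·23.63/12.9 = 25.4618.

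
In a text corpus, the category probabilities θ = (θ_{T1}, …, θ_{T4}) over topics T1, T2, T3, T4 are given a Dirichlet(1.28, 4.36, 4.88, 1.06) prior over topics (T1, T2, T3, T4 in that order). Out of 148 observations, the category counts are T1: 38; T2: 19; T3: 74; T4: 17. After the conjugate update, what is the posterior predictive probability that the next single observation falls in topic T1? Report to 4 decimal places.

0.2461

The Dirichlet prior is conjugate to the Multinomial likelihood: each posterior αⱼ = prior αⱼ + observed count nⱼ.
Posterior concentration: (39.28, 23.36, 78.88, 18.06), total = 159.58.
P(next = T1 | data) = α_{T1}/Σα = 0.2461.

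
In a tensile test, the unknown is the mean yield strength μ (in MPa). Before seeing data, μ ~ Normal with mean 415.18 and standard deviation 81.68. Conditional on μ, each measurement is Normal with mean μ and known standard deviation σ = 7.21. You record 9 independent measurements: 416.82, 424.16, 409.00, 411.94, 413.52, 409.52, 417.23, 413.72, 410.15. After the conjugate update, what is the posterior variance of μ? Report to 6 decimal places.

5.771015

For Normal data with known variance σ², a Normal(μ₀, σ₀²) prior on μ is conjugate. Posterior precision = 1/σ₀² + n/σ²; posterior mean is the precision-weighted average of μ₀ and x̄.
σ₀² = 81.68² = 6671.6224, σ² = 7.21² = 51.9841; σ² + n·σ₀² = 51.9841 + 9·6671.6224 = 60096.5857.
Posterior precision = 1/σ₀² + n/σ² = 1/6671.6224 + 9/51.9841 = (σ² + n·σ₀²)/(σ₀²σ²) = 60096.5857/(6671.6224·51.9841); posterior variance σₙ² = σ₀²σ²/(σ² + n·σ₀²) = 6671.6224·51.9841/60096.5857 = 5.771015.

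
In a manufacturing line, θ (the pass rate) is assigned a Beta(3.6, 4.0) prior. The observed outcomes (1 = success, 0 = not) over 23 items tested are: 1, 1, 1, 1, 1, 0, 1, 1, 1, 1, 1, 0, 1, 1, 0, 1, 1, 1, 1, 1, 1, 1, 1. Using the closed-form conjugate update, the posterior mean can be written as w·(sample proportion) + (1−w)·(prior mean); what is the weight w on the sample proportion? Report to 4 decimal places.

0.7516

The Beta prior is conjugate to a Binomial/Bernoulli likelihood; the update adds successes to α and failures to β.
Posterior mean = (α₀+k)/(α₀+β₀+n) = [n/(α₀+β₀+n)]·(k/n) + [(α₀+β₀)/(α₀+β₀+n)]·α₀/(α₀+β₀), so only n and the prior enter the weight.
The weight on the data is w = n/(α₀+β₀+n) = 23/(3.6+4.0+23) = 23/30.6 = 0.7516.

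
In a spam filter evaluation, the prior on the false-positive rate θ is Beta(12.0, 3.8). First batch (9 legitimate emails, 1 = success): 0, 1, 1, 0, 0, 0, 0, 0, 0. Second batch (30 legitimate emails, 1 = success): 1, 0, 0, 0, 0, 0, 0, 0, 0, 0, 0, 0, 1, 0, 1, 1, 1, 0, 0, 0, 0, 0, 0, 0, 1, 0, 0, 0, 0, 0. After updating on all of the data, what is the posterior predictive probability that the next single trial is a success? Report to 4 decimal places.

The Beta prior is conjugate to a Binomial/Bernoulli likelihood; the update adds successes to α and failures to β.
After batch 1: Beta(12.0+2, 3.8+7) = Beta(14.0, 10.8).
After batch 2: Beta(14.0+6, 10.8+24) = Beta(20.0, 34.8).
For a single future Bernoulli trial, P(success | data) = α/(α+β) = 0.3650.

0.3650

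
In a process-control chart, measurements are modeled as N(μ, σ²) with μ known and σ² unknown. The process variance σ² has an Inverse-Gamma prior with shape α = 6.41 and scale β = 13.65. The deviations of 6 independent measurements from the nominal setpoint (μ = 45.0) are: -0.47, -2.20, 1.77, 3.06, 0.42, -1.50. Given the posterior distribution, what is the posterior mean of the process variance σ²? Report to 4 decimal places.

With known mean μ and an Inverse-Gamma(α, β) prior on σ², the Normal likelihood is conjugate: posterior is Inv-Gamma(α + n/2, β + Σ(xᵢ−μ)²/2).
Σ(xᵢ−μ)² = (-0.47)² + (-2.20)² + (1.77)² + (3.06)² + (0.42)² + (-1.50)² = 19.9838.
Posterior: Inv-Gamma(6.41 + 6/2, 13.65 + 19.9838/2) = Inv-Gamma(9.41, 23.64190).
E[σ²|data] = β/(α−1) = 23.64190/8.41 = 2.8112.

2.8112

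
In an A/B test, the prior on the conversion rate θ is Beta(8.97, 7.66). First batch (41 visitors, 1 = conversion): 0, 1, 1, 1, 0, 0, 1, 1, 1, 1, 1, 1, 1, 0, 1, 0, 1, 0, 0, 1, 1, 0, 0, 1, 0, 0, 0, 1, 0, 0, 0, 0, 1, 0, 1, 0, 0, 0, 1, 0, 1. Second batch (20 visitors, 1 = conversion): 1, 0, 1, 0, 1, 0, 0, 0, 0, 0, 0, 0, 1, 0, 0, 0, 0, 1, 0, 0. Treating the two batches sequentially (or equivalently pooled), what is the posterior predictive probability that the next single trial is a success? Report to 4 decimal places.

The Beta prior is conjugate to a Binomial/Bernoulli likelihood; the update adds successes to α and failures to β.
After batch 1: Beta(8.97+20, 7.66+21) = Beta(28.97, 28.66).
After batch 2: Beta(28.97+5, 28.66+15) = Beta(33.97, 43.66).
For a single future Bernoulli trial, P(success | data) = α/(α+β) = 0.4376.

0.4376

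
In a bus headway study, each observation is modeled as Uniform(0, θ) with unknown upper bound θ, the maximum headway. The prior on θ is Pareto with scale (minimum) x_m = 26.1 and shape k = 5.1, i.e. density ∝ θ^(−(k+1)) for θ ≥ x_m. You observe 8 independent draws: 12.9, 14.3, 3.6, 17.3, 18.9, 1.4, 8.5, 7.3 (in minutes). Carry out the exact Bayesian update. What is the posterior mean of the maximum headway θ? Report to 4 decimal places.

A Pareto(scale x_m, shape k) prior on the upper bound θ of Uniform(0, θ) is conjugate: posterior is Pareto(max(x_m, max xᵢ), k + n).
Sample maximum = 18.9; prior scale x_m = 26.1 → posterior scale = max = 26.1.
Posterior shape = 5.1 + 8 = 13.1.
E[θ|data] = k·x_m/(k−1) = 13.1·26.1/12.1 = 28.2570.

28.2570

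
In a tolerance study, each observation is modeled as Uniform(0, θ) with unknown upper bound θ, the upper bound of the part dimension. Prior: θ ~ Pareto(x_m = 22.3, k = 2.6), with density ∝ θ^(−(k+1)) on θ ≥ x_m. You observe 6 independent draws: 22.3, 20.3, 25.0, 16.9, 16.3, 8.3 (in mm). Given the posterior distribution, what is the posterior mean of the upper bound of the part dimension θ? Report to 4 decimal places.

A Pareto(scale x_m, shape k) prior on the upper bound θ of Uniform(0, θ) is conjugate: posterior is Pareto(max(x_m, max xᵢ), k + n).
Sample maximum = 25.0; prior scale x_m = 22.3 → posterior scale = max = 25.0.
Posterior shape = 2.6 + 6 = 8.6.
E[θ|data] = k·x_m/(k−1) = 8.6·25.0/7.6 = 28.2895.

28.2895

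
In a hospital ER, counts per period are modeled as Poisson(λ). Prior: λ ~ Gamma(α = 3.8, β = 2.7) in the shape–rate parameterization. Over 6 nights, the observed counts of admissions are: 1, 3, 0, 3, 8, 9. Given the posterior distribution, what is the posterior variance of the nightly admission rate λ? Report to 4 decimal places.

With a Gamma(shape α, rate β) prior, the Poisson likelihood is conjugate: the posterior is Gamma(α + ΣXᵢ, β + n).
Sum of counts S = 24 over n = 6 nights.
Posterior: Gamma(α+S, β+n) = Gamma(3.8+24, 2.7+6) = Gamma(27.8, 8.7).
Var = α/β² = 27.8/8.7² = 0.3673.

0.3673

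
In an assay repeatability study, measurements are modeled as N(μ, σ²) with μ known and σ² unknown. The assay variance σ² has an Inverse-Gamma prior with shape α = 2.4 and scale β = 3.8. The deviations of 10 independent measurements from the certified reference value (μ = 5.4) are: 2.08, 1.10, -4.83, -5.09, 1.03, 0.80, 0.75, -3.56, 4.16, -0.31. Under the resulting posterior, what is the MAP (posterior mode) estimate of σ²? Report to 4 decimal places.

With known mean μ and an Inverse-Gamma(α, β) prior on σ², the Normal likelihood is conjugate: posterior is Inv-Gamma(α + n/2, β + Σ(xᵢ−μ)²/2).
Σ(xᵢ−μ)² = (2.08)² + (1.10)² + (-4.83)² + (-5.09)² + (1.03)² + (0.80)² + (0.75)² + (-3.56)² + (4.16)² + (-0.31)² = 87.1121.
Posterior: Inv-Gamma(2.4 + 10/2, 3.8 + 87.1121/2) = Inv-Gamma(7.40, 47.35605).
Mode = β/(α+1) = 47.35605/8.40 = 5.6376.

5.6376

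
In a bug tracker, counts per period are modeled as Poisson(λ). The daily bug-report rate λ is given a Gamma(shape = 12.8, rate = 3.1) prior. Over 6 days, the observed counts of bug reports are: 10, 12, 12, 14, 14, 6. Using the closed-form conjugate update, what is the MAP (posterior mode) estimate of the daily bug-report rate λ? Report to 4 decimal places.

With a Gamma(shape α, rate β) prior, the Poisson likelihood is conjugate: the posterior is Gamma(α + ΣXᵢ, β + n).
Sum of counts S = 68 over n = 6 days.
Posterior: Gamma(α+S, β+n) = Gamma(12.8+68, 3.1+6) = Gamma(80.8, 9.1).
Mode of Gamma(α,β) for α≥1 is (α−1)/β = 79.8/9.1 = 8.7692.

8.7692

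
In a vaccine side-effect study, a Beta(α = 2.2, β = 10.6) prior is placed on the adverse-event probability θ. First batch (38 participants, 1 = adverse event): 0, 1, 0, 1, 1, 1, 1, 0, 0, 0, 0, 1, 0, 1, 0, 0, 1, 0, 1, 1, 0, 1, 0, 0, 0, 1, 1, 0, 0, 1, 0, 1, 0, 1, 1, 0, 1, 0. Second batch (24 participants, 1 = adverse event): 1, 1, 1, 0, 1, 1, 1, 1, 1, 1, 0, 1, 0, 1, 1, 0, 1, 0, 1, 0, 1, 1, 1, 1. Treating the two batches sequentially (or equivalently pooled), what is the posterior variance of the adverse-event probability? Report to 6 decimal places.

0.003297

The Beta prior is conjugate to a Binomial/Bernoulli likelihood; the update adds successes to α and failures to β.
After batch 1: Beta(2.2+18, 10.6+20) = Beta(20.2, 30.6).
After batch 2: Beta(20.2+18, 30.6+6) = Beta(38.2, 36.6).
Var = αβ/((α+β)²(α+β+1)) = 38.2·36.6/(74.8²·75.8) = 0.003297.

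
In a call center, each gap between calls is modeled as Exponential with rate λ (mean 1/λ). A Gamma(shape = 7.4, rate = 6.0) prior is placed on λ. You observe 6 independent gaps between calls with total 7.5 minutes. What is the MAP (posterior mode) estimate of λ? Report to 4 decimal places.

With a Gamma(shape α, rate β) prior on the exponential rate λ, the posterior after n observations with total T = Σxᵢ is Gamma(α+n, β+T).
Posterior: Gamma(7.4+6, 6.0+7.5) = Gamma(13.4, 13.5).
Mode = (α−1)/β = 0.9185.

0.9185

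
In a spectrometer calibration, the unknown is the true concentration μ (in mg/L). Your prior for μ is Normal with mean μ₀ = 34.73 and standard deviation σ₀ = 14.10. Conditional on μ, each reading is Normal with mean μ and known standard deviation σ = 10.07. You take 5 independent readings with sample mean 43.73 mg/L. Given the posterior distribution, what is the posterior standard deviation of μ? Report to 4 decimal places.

For Normal data with known variance σ², a Normal(μ₀, σ₀²) prior on μ is conjugate. Posterior precision = 1/σ₀² + n/σ²; posterior mean is the precision-weighted average of μ₀ and x̄.
σ₀² = 14.10² = 198.81, σ² = 10.07² = 101.4049; σ² + n·σ₀² = 101.4049 + 5·198.81 = 1095.4549.
Posterior precision = 1/σ₀² + n/σ² = 1/198.81 + 5/101.4049 = (σ² + n·σ₀²)/(σ₀²σ²) = 1095.4549/(198.81·101.4049); posterior variance σₙ² = σ₀²σ²/(σ² + n·σ₀²) = 198.81·101.4049/1095.4549 = 18.403595.
Posterior SD = √σₙ² = √(198.81·101.4049/1095.4549) = 4.2899.

4.2899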